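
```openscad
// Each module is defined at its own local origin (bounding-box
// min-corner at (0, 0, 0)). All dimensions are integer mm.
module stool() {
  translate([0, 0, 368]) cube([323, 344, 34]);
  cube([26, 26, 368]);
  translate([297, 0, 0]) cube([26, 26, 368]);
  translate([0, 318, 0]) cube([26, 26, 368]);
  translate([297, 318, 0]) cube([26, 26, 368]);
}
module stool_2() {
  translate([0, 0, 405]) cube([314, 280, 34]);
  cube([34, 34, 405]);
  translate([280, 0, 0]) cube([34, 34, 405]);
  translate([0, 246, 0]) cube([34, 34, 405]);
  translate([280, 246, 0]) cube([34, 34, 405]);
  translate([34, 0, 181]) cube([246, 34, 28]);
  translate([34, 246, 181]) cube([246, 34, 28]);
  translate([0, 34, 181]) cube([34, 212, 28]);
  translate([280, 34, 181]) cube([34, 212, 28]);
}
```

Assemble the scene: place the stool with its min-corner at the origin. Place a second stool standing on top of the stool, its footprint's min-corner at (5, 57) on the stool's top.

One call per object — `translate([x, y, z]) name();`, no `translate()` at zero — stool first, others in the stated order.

stool();
translate([5, 57, 402]) stool_2();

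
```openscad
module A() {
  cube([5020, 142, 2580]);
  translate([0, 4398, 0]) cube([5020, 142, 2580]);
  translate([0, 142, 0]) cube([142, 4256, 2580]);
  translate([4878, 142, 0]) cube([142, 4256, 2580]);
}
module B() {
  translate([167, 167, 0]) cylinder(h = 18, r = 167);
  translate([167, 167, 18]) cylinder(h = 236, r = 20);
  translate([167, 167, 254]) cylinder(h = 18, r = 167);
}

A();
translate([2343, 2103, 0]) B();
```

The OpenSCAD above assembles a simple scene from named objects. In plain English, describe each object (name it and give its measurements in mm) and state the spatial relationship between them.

A is the wall frame of a small rectangular building: four walls, each 2580 mm tall and 142 mm thick, enclosing a footprint 5020 mm (x) by 4540 mm (y) outside-to-outside, with no floor or roof. The front and back walls (the −y and +y sides) span the full width; the two side walls fit between them.

B is a spool: two coaxial disc flanges of radius 167 mm and thickness 18 mm, joined by a core cylinder of radius 20 mm and height 236 mm. The lower flange rests on z = 0 and the three cylinders share a vertical axis.

The spool sits inside the house frame, centred.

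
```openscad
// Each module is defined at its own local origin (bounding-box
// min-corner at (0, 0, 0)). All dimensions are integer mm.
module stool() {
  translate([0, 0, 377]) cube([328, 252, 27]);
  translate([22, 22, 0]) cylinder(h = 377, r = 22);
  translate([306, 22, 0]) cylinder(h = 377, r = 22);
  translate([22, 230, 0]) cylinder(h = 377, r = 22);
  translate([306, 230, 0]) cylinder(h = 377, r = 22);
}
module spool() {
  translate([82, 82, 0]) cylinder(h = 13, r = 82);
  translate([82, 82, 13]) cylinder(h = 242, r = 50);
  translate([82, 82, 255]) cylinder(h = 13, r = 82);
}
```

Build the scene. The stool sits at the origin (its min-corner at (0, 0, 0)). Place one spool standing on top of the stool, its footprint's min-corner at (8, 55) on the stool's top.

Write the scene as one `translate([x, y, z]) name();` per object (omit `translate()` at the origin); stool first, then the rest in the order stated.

stool();
translate([8, 55, 404]) spool();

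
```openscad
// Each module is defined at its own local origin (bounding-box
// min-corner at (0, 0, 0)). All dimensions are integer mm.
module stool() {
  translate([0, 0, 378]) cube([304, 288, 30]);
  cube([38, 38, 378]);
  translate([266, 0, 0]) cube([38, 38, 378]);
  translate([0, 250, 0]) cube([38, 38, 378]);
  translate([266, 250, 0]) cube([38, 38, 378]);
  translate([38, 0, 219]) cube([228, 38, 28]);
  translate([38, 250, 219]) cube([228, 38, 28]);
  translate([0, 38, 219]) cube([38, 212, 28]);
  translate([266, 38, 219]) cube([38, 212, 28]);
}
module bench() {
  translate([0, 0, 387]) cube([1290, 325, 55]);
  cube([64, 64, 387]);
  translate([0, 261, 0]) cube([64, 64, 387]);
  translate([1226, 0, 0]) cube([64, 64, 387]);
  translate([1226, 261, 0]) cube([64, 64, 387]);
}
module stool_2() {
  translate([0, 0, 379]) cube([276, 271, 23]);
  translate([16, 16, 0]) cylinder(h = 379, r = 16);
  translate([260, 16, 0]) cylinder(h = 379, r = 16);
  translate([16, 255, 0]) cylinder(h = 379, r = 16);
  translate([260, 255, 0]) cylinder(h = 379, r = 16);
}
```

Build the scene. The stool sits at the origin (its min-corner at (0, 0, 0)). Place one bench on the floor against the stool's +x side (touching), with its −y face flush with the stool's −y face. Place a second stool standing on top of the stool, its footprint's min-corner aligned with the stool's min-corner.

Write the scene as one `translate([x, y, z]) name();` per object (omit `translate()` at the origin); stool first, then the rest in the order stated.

stool();
translate([304, 0, 0]) bench();
translate([0, 0, 408]) stool_2();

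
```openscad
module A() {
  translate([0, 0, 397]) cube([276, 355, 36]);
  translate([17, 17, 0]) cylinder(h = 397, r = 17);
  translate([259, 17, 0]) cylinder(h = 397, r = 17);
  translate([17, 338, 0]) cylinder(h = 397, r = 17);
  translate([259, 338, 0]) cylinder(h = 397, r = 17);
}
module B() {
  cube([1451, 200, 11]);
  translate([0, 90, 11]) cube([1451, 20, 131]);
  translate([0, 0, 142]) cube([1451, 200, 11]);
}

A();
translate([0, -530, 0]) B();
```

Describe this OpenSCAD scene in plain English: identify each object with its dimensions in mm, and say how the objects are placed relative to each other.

A is a simple wooden stool: a rectangular seat 276 mm (x) by 355 mm (y), 36 mm thick, top face at z = 433 mm, on four round legs, each 34 mm in diameter. The legs rest on z = 0, each leg's axis is inset half a diameter from the nearest pair of seat edges (so the leg's bounding box is flush with the corner).

B is an I-beam lying along x, 1451 mm long. Overall section height 153 mm. Two flanges 200 mm wide (y) and 11 mm thick, one on the floor and one at the top; a web 20 mm thick runs between them, centred on the flange width.

The I-beam is on the floor beside the stool on its −y side.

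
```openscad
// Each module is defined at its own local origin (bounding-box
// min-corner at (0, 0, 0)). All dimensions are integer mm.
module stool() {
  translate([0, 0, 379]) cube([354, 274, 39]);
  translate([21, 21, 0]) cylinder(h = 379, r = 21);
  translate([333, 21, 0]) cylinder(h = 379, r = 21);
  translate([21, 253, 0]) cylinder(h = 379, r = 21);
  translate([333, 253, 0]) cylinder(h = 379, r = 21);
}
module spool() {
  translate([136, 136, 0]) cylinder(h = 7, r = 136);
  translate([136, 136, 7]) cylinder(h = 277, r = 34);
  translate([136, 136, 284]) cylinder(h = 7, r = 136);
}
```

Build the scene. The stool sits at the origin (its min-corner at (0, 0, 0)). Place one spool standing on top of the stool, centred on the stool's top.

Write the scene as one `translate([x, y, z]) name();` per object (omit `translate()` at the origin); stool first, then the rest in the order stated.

stool();
translate([41, 1, 418]) spool();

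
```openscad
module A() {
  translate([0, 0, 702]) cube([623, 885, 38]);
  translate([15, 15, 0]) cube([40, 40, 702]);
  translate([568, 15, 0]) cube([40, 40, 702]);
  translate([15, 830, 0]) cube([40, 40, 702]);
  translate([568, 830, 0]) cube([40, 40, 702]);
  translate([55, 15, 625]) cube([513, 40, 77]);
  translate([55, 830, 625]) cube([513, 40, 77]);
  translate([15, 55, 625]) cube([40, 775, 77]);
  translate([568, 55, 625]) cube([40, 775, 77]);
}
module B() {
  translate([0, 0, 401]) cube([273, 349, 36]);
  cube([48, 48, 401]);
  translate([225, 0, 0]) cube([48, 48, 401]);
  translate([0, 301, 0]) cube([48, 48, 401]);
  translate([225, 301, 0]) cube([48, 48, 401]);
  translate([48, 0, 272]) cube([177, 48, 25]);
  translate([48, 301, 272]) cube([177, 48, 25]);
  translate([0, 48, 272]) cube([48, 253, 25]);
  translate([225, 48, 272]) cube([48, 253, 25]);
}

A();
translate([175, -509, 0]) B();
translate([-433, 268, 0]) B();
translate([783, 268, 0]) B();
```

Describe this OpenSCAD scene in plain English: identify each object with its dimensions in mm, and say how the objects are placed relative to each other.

A is a table with a 623×885 mm rectangular top, 38 mm thick, top surface at z = 740 mm, supported by four 40×40 mm square legs, each inset 15 mm from the nearest pair of top edges, running from the floor. Four apron rails, 40 mm thick and 77 mm tall, run between adjacent legs with their top edges flush with the underside of the top and their outer faces flush with the legs' outer faces.

B is a simple wooden stool: a rectangular seat 273 mm (x) by 349 mm (y), 36 mm thick, top face at z = 437 mm, on four square legs, each 48×48 mm in cross-section. The legs rest on z = 0, each flush with a corner of the seat. Four stretchers, 48 mm wide and 25 mm tall, connect adjacent legs with their undersides at z = 272 mm, each running between the inner faces of the legs it joins and aligned with the legs' outer faces on the other axis.

Three stools sit around the table at the −y, −x, +x sides.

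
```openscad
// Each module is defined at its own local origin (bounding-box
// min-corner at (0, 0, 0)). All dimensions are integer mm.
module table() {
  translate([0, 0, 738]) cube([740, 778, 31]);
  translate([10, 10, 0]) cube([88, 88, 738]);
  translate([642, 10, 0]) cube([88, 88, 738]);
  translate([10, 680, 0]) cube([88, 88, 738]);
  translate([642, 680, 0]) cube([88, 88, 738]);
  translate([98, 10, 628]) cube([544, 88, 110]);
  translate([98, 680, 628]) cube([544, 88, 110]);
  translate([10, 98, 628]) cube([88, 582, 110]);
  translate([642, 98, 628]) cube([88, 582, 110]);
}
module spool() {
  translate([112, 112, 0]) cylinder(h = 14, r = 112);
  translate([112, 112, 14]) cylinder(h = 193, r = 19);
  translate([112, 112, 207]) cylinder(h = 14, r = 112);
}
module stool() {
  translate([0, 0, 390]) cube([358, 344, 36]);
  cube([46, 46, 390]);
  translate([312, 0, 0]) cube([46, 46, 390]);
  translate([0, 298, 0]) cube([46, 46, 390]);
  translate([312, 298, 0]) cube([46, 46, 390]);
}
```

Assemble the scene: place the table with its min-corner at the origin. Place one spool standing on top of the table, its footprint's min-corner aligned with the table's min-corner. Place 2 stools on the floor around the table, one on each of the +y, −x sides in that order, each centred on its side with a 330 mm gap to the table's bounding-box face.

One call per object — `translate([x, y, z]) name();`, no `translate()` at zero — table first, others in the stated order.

table();
translate([0, 0, 769]) spool();
translate([191, 1108, 0]) stool();
translate([-688, 217, 0]) stool();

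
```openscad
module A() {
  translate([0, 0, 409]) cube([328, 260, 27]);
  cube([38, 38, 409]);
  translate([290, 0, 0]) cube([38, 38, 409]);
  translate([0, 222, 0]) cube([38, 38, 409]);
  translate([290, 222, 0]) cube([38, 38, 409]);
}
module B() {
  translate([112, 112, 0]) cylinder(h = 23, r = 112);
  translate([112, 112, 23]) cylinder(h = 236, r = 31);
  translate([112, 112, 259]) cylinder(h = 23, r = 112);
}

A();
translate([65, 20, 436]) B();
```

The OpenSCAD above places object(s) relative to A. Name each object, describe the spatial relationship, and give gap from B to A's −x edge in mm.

The spool's min-x is at 65; the stool's min-x is 0; gap = 65 mm.

A is a stool. B is a spool. The spool is on top of the stool. The gap from the spool to the stool's −x edge is 65 mm.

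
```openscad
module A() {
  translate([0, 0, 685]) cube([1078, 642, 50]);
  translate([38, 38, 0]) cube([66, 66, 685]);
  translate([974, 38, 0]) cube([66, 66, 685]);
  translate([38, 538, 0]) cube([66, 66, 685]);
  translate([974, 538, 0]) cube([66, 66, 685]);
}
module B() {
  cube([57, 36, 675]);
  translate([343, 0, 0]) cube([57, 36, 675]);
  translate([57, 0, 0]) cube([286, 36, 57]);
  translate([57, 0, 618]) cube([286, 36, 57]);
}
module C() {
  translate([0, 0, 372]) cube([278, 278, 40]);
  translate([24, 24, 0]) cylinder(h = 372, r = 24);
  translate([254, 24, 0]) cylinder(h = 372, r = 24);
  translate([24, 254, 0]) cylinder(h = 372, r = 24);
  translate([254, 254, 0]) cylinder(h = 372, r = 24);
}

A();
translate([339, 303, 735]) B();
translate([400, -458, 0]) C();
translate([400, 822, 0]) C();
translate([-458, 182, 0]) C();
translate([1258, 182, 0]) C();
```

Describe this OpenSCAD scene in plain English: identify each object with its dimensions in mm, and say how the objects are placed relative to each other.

A is a table with a 1078×642 mm rectangular top, 50 mm thick, top surface at z = 735 mm, supported by four 66×66 mm square legs, each inset 38 mm from the nearest pair of top edges, running from the floor.

B is a rectangular picture frame lying in the x–z plane (depth along y). The opening is 286 mm wide (x) by 561 mm tall (z), surrounded by a border 57 mm wide on all four sides. The frame is 36 mm deep and is made of two full-height vertical stiles with two horizontal rails fitted between them.

C is a simple wooden stool: a rectangular seat 278 mm (x) by 278 mm (y), 40 mm thick, top face at z = 412 mm, on four round legs, each 48 mm in diameter. The legs rest on z = 0, each leg's axis is inset half a diameter from the nearest pair of seat edges (so the leg's bounding box is flush with the corner).

The picture frame is on top of the table, centred. Four stools sit around the table at the −y, +y, −x, +x sides.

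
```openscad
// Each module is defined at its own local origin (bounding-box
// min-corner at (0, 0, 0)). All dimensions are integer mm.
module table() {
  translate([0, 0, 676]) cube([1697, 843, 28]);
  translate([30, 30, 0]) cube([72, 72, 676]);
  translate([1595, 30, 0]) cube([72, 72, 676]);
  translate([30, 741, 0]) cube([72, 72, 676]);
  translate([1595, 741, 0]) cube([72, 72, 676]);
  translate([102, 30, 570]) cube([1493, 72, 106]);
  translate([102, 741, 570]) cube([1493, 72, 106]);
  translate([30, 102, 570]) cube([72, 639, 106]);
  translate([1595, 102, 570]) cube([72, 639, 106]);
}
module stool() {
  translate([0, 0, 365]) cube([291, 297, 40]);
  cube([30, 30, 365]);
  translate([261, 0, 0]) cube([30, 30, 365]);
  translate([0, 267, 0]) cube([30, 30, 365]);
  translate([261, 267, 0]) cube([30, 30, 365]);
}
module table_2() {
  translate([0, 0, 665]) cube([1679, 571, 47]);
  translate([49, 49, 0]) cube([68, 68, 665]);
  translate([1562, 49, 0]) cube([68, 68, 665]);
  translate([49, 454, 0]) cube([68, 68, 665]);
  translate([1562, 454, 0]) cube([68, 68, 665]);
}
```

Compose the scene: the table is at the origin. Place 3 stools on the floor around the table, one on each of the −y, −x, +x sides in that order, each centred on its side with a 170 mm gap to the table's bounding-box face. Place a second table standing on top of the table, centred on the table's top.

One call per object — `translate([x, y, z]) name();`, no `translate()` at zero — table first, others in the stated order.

table();
translate([703, -467, 0]) stool();
translate([-461, 273, 0]) stool();
translate([1867, 273, 0]) stool();
translate([9, 136, 704]) table_2();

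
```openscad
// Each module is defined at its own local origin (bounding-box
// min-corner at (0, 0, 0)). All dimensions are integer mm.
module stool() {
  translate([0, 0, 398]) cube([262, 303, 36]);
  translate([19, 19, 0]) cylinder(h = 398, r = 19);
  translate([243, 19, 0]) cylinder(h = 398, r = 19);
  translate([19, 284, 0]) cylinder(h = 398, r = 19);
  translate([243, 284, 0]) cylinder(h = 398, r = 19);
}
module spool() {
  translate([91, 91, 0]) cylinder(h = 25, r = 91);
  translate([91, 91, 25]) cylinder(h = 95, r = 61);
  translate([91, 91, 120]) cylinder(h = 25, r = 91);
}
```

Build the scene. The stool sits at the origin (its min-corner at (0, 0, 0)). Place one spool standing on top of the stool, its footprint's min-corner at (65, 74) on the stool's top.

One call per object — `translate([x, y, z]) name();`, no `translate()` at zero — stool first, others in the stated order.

stool();
translate([65, 74, 434]) spool();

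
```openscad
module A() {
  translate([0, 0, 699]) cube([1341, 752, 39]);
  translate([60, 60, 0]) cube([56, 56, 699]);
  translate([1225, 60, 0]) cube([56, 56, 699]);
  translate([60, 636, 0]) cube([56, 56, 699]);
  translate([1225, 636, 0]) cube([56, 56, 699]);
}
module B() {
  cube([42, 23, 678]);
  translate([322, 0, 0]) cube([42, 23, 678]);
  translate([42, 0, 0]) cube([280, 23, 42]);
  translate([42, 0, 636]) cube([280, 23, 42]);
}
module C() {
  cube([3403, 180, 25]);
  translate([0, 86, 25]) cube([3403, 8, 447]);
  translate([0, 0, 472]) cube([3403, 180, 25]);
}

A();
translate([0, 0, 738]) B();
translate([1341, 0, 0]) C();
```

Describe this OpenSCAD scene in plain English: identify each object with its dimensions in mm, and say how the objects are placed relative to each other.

A is a table with a 1341×752 mm rectangular top, 39 mm thick, top surface at z = 738 mm, supported by four 56×56 mm square legs, each inset 60 mm from the nearest pair of top edges, running from the floor.

B is a rectangular picture frame lying in the x–z plane (depth along y). The opening is 280 mm wide (x) by 594 mm tall (z), surrounded by a border 42 mm wide on all four sides. The frame is 23 mm deep and is made of two full-height vertical stiles with two horizontal rails fitted between them.

C is an I-beam lying along x, 3403 mm long. Overall section height 497 mm. Two flanges 180 mm wide (y) and 25 mm thick, one on the floor and one at the top; a web 8 mm thick runs between them, centred on the flange width.

The picture frame is on top of the table. The I-beam is against the table's +x side, with their −y faces flush.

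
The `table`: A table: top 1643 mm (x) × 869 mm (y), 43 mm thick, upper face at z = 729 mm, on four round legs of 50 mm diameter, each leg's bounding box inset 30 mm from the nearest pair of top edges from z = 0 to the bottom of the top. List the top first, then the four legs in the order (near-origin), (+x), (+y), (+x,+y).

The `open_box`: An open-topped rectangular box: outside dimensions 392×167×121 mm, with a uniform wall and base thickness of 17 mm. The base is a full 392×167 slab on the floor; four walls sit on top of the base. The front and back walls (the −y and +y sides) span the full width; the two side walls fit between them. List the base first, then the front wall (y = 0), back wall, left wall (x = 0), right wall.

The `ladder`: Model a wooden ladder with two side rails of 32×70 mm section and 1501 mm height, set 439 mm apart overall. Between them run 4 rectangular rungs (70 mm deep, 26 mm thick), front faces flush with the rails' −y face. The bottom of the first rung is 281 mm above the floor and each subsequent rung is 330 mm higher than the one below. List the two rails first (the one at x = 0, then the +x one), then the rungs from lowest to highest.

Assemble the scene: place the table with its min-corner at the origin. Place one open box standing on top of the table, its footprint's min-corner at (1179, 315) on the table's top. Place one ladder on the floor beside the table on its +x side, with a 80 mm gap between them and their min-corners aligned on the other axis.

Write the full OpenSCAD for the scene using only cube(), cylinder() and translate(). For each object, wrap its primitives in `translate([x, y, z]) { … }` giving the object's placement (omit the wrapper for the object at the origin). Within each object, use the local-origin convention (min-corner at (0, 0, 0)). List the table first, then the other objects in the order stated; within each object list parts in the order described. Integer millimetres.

translate([0, 0, 686]) cube([1643, 869, 43]);
translate([55, 55, 0]) cylinder(h = 686, r = 25);
translate([1588, 55, 0]) cylinder(h = 686, r = 25);
translate([55, 814, 0]) cylinder(h = 686, r = 25);
translate([1588, 814, 0]) cylinder(h = 686, r = 25);
translate([1179, 315, 729]) {
  cube([392, 167, 17]);
  translate([0, 0, 17]) cube([392, 17, 104]);
  translate([0, 150, 17]) cube([392, 17, 104]);
  translate([0, 17, 17]) cube([17, 133, 104]);
  translate([375, 17, 17]) cube([17, 133, 104]);
}
translate([1723, 0, 0]) {
  cube([32, 70, 1501]);
  translate([407, 0, 0]) cube([32, 70, 1501]);
  translate([32, 0, 281]) cube([375, 70, 26]);
  translate([32, 0, 611]) cube([375, 70, 26]);
  translate([32, 0, 941]) cube([375, 70, 26]);
  translate([32, 0, 1271]) cube([375, 70, 26]);
}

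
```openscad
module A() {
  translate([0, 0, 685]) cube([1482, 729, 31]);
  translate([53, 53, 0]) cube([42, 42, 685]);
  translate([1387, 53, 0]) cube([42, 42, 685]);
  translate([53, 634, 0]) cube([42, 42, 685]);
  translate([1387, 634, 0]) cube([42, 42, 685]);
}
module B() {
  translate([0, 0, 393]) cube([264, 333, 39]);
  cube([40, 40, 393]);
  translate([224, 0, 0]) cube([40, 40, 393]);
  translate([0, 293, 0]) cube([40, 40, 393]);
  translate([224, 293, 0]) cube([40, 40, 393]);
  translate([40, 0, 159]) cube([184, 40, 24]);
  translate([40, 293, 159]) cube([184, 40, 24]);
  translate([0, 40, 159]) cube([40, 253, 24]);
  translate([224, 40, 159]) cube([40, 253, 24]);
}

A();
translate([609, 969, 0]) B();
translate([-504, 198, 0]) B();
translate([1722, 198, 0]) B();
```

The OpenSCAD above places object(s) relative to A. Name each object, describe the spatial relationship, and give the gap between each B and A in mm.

A is a table. B is a stool. Three stools sit around the table at the +y, −x, +x sides. The gap between each stool and the table is 240 mm.

Each stool's nearest face is 240 mm from the table's bounding box.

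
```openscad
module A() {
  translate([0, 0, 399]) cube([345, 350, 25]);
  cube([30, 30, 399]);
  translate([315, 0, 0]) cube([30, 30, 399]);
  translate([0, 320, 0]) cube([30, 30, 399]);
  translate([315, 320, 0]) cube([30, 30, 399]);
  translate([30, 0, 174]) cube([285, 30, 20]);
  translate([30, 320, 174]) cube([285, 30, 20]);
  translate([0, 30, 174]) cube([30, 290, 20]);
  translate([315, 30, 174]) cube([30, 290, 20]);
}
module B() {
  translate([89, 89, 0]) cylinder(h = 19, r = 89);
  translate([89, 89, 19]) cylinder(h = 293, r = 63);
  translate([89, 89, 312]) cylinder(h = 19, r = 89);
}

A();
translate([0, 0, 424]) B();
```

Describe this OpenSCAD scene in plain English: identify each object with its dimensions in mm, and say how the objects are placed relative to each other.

A is a four-legged stool. The seat is 345×350 mm, 25 mm thick, top at z = 424 mm. It stands on four square legs, each 30×30 mm in cross-section, from z = 0 to the seat underside, each flush with a corner of the seat. Four stretchers, 30 mm wide and 20 mm tall, connect adjacent legs with their undersides at z = 174 mm, each running between the inner faces of the legs it joins and aligned with the legs' outer faces on the other axis.

B is a spool: two coaxial disc flanges of radius 89 mm and thickness 19 mm, joined by a core cylinder of radius 63 mm and height 293 mm. The lower flange rests on z = 0 and the three cylinders share a vertical axis.

The spool is on top of the stool.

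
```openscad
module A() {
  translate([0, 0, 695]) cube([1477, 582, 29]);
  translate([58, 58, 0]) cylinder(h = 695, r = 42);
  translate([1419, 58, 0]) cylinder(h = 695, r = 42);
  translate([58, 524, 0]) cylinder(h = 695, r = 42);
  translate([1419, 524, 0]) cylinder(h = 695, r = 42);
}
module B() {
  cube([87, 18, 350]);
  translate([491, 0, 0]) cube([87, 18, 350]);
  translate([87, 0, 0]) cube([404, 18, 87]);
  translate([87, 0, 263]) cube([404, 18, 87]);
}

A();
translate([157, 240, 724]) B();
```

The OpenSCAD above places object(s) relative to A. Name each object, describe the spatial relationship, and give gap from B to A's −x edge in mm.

The picture frame's min-x is at 157; the table's min-x is 0; gap = 157 mm.

A is a table. B is a picture frame. The picture frame is on top of the table. The gap from the picture frame to the table's −x edge is 157 mm.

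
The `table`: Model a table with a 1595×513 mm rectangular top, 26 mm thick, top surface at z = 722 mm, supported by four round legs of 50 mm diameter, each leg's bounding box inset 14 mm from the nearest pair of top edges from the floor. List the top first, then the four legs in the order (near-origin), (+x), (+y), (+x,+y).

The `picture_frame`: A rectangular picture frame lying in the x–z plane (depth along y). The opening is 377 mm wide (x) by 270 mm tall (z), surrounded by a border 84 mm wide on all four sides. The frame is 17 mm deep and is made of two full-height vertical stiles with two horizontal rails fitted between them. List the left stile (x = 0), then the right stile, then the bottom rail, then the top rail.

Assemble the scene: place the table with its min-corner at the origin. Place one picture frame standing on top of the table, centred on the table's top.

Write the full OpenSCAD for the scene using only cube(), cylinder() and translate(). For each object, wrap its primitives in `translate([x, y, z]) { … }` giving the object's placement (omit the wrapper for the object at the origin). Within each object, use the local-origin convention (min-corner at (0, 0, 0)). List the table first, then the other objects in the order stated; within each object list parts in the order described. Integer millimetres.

translate([0, 0, 696]) cube([1595, 513, 26]);
translate([39, 39, 0]) cylinder(h = 696, r = 25);
translate([1556, 39, 0]) cylinder(h = 696, r = 25);
translate([39, 474, 0]) cylinder(h = 696, r = 25);
translate([1556, 474, 0]) cylinder(h = 696, r = 25);
translate([525, 248, 722]) {
  cube([84, 17, 438]);
  translate([461, 0, 0]) cube([84, 17, 438]);
  translate([84, 0, 0]) cube([377, 17, 84]);
  translate([84, 0, 354]) cube([377, 17, 84]);
}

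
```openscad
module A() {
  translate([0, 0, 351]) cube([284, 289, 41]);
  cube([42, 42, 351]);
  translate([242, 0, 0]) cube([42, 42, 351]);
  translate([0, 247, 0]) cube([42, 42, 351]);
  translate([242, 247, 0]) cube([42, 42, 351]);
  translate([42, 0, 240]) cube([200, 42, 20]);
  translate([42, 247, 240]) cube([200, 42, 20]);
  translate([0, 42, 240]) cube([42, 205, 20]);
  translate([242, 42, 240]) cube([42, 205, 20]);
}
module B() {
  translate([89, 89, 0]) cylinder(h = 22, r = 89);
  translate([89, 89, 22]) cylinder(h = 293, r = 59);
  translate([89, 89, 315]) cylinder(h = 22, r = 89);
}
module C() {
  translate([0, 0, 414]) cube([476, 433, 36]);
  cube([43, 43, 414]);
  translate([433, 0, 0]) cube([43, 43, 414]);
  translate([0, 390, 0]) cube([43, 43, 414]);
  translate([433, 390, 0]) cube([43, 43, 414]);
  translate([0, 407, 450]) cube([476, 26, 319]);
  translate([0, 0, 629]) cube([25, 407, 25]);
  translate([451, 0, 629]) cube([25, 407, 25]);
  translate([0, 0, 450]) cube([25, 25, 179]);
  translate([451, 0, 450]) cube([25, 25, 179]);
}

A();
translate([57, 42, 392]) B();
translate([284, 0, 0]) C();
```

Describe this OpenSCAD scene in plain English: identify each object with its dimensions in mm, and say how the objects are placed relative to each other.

A is a four-legged stool. The seat is a 284×289×41 mm slab whose top surface is at z = 392 mm; four square legs, each 42×42 mm in cross-section, run from the floor (z = 0) to the underside of the seat, each flush with a corner of the seat. Four stretchers, 42 mm wide and 20 mm tall, connect adjacent legs with their undersides at z = 240 mm, each running between the inner faces of the legs it joins and aligned with the legs' outer faces on the other axis.

B is a spool: two coaxial disc flanges of radius 89 mm and thickness 22 mm, joined by a core cylinder of radius 59 mm and height 293 mm. The lower flange rests on z = 0 and the three cylinders share a vertical axis.

C is a chair: 476×433 mm seat, 36 mm thick, top at z = 450 mm, on four 43 mm square corner legs flush with the seat edges. A 26 mm thick backrest slab spans the full seat width, extending 319 mm above the seat top, its back face flush with the seat's +y edge. Two armrests of 25×25 mm section run along each side from the seat's front edge to the front of the backrest, top faces 204 mm above the seat top and outer faces flush with the seat's x-edges; a 25×25 mm post under the front of each armrest stands on the seat at the front corner.

The spool is on top of the stool. The chair is against the stool's +x side, with their −y faces flush.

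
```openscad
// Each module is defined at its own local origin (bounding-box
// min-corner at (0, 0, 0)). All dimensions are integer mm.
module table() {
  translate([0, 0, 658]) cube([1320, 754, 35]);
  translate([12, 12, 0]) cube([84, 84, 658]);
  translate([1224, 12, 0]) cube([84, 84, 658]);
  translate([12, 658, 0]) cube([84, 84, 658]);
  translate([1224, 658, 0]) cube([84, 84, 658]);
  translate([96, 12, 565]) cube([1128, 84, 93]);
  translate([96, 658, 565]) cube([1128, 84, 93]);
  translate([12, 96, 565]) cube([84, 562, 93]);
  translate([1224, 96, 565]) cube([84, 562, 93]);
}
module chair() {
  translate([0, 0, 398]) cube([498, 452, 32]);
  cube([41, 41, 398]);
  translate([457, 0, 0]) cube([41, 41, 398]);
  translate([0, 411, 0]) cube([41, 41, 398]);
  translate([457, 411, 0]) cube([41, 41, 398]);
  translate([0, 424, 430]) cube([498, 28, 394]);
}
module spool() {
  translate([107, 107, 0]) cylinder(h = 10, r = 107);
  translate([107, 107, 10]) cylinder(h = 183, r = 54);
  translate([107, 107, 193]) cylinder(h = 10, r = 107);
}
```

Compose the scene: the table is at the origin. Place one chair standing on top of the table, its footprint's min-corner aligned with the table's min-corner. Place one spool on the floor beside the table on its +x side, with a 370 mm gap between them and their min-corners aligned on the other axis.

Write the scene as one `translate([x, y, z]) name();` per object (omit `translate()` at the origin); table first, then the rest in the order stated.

table();
translate([0, 0, 693]) chair();
translate([1690, 0, 0]) spool();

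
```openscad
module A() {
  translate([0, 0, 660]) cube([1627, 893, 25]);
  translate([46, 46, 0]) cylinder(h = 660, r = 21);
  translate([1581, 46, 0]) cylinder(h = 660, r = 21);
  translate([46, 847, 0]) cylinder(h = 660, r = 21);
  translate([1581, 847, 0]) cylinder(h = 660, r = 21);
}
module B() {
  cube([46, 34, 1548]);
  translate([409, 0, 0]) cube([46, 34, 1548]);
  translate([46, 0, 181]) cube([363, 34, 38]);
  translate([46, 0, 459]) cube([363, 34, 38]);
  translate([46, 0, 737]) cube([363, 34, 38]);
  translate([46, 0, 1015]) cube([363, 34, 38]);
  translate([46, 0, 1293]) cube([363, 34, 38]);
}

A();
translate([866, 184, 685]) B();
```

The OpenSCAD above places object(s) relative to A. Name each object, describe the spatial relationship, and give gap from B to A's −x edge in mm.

A is a table. B is a ladder. The ladder is on top of the table. The gap from the ladder to the table's −x edge is 866 mm.

The ladder's min-x is at 866; the table's min-x is 0; gap = 866 mm.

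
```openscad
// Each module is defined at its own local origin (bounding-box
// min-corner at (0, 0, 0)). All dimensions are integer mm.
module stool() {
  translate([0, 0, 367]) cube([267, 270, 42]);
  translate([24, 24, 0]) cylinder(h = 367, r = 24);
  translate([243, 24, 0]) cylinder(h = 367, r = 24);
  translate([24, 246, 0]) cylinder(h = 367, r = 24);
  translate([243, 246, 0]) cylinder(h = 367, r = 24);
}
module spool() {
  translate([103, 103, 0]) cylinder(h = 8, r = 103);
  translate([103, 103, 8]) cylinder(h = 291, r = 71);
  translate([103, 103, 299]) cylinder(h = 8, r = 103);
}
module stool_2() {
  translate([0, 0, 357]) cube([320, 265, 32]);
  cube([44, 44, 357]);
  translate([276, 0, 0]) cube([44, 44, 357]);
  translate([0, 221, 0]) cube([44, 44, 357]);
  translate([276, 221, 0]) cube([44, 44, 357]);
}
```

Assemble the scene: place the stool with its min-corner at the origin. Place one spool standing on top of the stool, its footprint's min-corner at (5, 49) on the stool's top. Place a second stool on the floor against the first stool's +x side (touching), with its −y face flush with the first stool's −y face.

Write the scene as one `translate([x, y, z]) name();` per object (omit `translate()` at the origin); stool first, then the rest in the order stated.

stool();
translate([5, 49, 409]) spool();
translate([267, 0, 0]) stool_2();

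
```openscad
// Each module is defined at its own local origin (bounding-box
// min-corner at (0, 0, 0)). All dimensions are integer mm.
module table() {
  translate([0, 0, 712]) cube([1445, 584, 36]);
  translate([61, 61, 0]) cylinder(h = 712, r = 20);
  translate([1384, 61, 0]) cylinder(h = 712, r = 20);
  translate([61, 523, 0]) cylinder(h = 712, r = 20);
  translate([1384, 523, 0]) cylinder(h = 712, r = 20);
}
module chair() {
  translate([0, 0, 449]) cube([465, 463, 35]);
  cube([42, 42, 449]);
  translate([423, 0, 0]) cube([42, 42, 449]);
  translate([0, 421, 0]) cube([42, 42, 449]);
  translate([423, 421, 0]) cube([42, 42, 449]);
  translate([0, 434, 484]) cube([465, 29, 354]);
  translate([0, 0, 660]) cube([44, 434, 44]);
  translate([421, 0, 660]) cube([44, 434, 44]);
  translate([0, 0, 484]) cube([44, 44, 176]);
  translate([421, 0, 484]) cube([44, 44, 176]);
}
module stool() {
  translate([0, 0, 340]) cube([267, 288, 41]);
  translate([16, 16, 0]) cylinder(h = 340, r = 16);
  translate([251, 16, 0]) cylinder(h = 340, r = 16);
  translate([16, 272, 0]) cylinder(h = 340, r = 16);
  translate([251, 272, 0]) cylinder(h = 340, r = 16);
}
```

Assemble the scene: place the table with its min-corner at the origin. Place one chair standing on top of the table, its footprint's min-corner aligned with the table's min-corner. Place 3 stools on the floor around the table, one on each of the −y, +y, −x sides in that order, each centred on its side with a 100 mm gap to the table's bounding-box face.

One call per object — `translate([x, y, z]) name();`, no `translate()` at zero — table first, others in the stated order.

table();
translate([0, 0, 748]) chair();
translate([589, -388, 0]) stool();
translate([589, 684, 0]) stool();
translate([-367, 148, 0]) stool();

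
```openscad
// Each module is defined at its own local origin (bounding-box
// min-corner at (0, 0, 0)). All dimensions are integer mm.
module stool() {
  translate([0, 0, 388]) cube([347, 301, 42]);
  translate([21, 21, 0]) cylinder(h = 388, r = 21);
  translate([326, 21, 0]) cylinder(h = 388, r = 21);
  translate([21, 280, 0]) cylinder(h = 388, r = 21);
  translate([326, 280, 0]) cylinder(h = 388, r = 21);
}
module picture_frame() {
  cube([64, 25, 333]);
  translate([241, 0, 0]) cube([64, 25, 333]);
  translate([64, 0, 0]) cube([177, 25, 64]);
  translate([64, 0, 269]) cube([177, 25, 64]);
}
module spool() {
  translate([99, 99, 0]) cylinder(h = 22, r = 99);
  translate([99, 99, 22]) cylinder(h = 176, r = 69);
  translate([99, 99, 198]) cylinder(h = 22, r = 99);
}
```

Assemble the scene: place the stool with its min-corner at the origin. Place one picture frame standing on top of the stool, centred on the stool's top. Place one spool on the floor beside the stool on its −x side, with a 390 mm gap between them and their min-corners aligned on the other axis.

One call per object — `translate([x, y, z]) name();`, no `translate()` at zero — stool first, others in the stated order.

stool();
translate([21, 138, 430]) picture_frame();
translate([-588, 0, 0]) spool();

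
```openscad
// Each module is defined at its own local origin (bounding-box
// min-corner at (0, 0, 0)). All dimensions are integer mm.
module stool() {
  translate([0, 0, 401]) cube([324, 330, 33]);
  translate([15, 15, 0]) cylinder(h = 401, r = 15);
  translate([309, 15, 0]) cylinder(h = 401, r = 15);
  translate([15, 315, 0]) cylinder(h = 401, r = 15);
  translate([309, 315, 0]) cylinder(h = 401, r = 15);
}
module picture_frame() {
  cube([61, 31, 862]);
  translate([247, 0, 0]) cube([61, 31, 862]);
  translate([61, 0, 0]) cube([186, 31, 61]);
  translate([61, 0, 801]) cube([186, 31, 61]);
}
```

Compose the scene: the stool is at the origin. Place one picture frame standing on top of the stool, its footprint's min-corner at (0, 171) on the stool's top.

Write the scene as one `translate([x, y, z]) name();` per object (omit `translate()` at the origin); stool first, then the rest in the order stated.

stool();
translate([0, 171, 434]) picture_frame();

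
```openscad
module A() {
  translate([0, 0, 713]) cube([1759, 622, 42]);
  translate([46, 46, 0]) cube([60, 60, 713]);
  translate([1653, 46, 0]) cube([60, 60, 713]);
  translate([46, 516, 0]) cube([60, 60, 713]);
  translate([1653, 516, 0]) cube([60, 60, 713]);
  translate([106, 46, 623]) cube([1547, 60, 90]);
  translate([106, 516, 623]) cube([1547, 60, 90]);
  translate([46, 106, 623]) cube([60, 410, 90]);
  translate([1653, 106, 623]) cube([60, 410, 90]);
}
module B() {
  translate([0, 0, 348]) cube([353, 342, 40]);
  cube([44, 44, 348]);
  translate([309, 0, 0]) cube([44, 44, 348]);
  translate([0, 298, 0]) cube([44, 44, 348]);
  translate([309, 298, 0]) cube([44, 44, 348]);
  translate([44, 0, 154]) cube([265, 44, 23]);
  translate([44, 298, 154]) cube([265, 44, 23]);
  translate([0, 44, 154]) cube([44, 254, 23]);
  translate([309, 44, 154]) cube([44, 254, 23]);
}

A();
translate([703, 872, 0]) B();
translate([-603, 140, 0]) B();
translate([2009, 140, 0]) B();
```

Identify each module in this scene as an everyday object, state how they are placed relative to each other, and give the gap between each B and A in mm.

A is a table. B is a stool. Three stools sit around the table at the +y, −x, +x sides. The gap between each stool and the table is 250 mm.

Each stool's nearest face is 250 mm from the table's bounding box.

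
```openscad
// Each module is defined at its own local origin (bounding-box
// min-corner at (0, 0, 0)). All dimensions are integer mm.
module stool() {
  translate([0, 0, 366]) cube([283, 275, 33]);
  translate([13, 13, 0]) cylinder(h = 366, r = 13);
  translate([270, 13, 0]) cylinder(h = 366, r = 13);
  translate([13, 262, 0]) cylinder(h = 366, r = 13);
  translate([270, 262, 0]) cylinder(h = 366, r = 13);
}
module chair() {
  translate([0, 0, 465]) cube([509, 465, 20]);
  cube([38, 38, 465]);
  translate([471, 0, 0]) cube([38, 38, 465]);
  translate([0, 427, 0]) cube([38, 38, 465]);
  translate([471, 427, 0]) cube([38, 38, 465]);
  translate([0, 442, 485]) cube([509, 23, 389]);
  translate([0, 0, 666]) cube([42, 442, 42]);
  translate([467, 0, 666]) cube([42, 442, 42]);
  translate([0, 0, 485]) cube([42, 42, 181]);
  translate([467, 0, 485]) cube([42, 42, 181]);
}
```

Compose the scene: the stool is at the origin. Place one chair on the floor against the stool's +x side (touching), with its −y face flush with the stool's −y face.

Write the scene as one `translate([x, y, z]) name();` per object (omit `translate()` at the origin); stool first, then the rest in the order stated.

stool();
translate([283, 0, 0]) chair();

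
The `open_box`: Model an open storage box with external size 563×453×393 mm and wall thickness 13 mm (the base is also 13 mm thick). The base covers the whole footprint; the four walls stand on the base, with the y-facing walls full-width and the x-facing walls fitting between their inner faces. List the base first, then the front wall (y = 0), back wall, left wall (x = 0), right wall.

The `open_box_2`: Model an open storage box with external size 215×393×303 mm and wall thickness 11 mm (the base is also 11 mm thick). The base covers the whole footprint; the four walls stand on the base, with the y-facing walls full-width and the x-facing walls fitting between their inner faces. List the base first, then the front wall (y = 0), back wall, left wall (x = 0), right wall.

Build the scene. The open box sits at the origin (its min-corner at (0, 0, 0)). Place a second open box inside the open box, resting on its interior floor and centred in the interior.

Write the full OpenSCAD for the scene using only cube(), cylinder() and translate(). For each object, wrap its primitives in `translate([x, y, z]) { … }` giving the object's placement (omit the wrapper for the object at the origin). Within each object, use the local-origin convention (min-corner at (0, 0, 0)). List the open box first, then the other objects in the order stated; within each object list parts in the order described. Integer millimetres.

cube([563, 453, 13]);
translate([0, 0, 13]) cube([563, 13, 380]);
translate([0, 440, 13]) cube([563, 13, 380]);
translate([0, 13, 13]) cube([13, 427, 380]);
translate([550, 13, 13]) cube([13, 427, 380]);
translate([174, 30, 13]) {
  cube([215, 393, 11]);
  translate([0, 0, 11]) cube([215, 11, 292]);
  translate([0, 382, 11]) cube([215, 11, 292]);
  translate([0, 11, 11]) cube([11, 371, 292]);
  translate([204, 11, 11]) cube([11, 371, 292]);
}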